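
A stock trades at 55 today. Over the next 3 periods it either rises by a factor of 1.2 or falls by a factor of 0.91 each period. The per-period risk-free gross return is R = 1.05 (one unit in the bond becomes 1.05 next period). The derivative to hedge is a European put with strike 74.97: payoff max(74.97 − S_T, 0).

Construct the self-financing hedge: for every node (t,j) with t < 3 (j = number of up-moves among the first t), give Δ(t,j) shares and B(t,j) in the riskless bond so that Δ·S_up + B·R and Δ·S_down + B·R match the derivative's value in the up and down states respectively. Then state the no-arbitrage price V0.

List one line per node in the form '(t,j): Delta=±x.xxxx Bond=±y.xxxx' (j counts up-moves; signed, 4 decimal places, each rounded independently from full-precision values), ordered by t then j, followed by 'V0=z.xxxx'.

(0,0): Delta=-0.7340 Bond=52.0830
(1,0): Delta=-1.0000 Bond=68.0000
(1,1): Delta=-0.5179 Bond=40.4233
(2,0): Delta=-1.0000 Bond=71.4000
(2,1): Delta=-1.0000 Bond=71.4000
(2,2): Delta=-0.1262 Bond=11.4207
V0=11.7125

Risk-neutral probability p* = (R−d)/(u−d) = (1.05−0.91)/(1.2−0.91) = 0.4828.
Payoff layer (t=3): V(3,0)=33.5236, V(3,1)=20.3154, V(3,2)=2.8980, V(3,3)=0.0000
  t=2,j=0: stock 45.5455 → up 54.6546 (V=20.3154), down 41.4464 (V=33.5236). Price 25.8545; hedge Δ=-1.0000, bond B=71.4000.
  t=2,j=1: stock 60.0600 → up 72.0720 (V=2.8980), down 54.6546 (V=20.3154). Price 11.3400; hedge Δ=-1.0000, bond B=71.4000.
  t=2,j=2: stock 79.2000 → up 95.0400 (V=0.0000), down 72.0720 (V=2.8980). Price 1.4276; hedge Δ=-0.1262, bond B=11.4207.
  t=1,j=0: stock 50.0500 → up 60.0600 (V=11.3400), down 45.5455 (V=25.8545). Price 17.9500; hedge Δ=-1.0000, bond B=68.0000.
  t=1,j=1: stock 66.0000 → up 79.2000 (V=1.4276), down 60.0600 (V=11.3400). Price 6.2426; hedge Δ=-0.5179, bond B=40.4233.
  t=0,j=0: stock 55.0000 → up 66.0000 (V=6.2426), down 50.0500 (V=17.9500). Price 11.7125; hedge Δ=-0.7340, bond B=52.0830.
Self-financing check: at every node Δ·S+B equals the discounted successor values.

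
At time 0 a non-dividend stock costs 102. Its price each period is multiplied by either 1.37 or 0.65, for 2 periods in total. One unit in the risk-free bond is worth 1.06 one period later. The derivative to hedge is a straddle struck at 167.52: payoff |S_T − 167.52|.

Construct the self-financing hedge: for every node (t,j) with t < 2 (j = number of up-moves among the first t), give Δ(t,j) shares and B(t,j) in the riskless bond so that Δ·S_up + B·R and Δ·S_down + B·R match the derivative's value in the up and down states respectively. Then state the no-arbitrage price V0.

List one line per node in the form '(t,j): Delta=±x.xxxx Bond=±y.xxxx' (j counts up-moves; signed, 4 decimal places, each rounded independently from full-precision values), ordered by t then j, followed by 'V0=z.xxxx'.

The replicating-portfolio and risk-neutral prices coincide; use p* = (1.06−0.65)/(1.37−0.65) = 0.5694 for the latter.
Terminal payoffs: V(2,0)=124.4250, V(2,1)=76.6890, V(2,2)=23.9238
(1,0): S=66.3000. Δ = (V_up−V_dn)/(S_up−S_dn) = (76.6890−124.4250)/(90.8310−43.0950) = -1.0000. V = [p*·76.6890 + (1−p*)·124.4250]/1.06 = 91.7377. B = V − Δ·S = 158.0377.
(1,1): S=139.7400. Δ = (V_up−V_dn)/(S_up−S_dn) = (23.9238−76.6890)/(191.4438−90.8310) = -0.5244. V = [p*·23.9238 + (1−p*)·76.6890]/1.06 = 44.0020. B = V − Δ·S = 117.2870.
(0,0): S=102.0000. Δ = (V_up−V_dn)/(S_up−S_dn) = (44.0020−91.7377)/(139.7400−66.3000) = -0.6500. V = [p*·44.0020 + (1−p*)·91.7377]/1.06 = 60.9009. B = V − Δ·S = 127.2004.
Check: Δ(0,0)·S0 + B(0,0) = 60.9009 = V0.

(0,0): Delta=-0.6500 Bond=127.2004
(1,0): Delta=-1.0000 Bond=158.0377
(1,1): Delta=-0.5244 Bond=117.2870
V0=60.9009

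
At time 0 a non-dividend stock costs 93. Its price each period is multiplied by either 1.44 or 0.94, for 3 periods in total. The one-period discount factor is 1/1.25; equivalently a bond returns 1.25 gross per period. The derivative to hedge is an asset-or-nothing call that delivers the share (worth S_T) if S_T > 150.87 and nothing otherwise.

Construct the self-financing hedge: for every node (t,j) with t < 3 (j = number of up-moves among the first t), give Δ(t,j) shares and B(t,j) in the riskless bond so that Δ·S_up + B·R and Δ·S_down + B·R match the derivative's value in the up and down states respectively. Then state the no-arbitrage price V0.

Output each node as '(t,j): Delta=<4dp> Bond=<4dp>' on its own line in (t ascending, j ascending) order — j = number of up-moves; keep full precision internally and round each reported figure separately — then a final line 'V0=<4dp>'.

(0,0): Delta=1.6858 Bond=-82.2184
(1,0): Delta=2.0570 Bond=-135.2276
(1,1): Delta=1.5372 Bond=-82.8814
(2,0): Delta=0.0000 Bond=0.0000
(2,1): Delta=2.8800 Bond=-272.6363
(2,2): Delta=1.0000 Bond=0.0000
V0=74.5575

Since d<R<u, set p* = (R−d)/(u−d) = 0.6200; price each node as the discounted p*-expectation of its children.
Payoff layer (t=3): V(3,0)=0.0000, V(3,1)=0.0000, V(3,2)=181.2741, V(3,3)=277.6965
  t=2,j=0: stock 82.1748 → up 118.3317 (V=0.0000), down 77.2443 (V=0.0000). Price 0.0000; hedge Δ=0.0000, bond B=0.0000.
  t=2,j=1: stock 125.8848 → up 181.2741 (V=181.2741), down 118.3317 (V=0.0000). Price 89.9120; hedge Δ=2.8800, bond B=-272.6363.
  t=2,j=2: stock 192.8448 → up 277.6965 (V=277.6965), down 181.2741 (V=181.2741). Price 192.8448; hedge Δ=1.0000, bond B=0.0000.
  t=1,j=0: stock 87.4200 → up 125.8848 (V=89.9120), down 82.1748 (V=0.0000). Price 44.5963; hedge Δ=2.0570, bond B=-135.2276.
  t=1,j=1: stock 133.9200 → up 192.8448 (V=192.8448), down 125.8848 (V=89.9120). Price 122.9843; hedge Δ=1.5372, bond B=-82.8814.
  t=0,j=0: stock 93.0000 → up 133.9200 (V=122.9843), down 87.4200 (V=44.5963). Price 74.5575; hedge Δ=1.6858, bond B=-82.2184.
Check: Δ(0,0)·S0 + B(0,0) = 74.5575 = V0.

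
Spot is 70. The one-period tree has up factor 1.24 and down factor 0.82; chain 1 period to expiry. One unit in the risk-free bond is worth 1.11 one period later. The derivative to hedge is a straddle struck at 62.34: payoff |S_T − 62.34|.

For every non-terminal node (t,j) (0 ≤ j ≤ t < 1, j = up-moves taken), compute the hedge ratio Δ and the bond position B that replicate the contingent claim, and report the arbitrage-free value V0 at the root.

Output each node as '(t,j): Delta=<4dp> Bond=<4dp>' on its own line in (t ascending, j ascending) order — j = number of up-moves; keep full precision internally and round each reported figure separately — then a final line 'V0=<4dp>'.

No-arbitrage ⇒ martingale measure with p* = (R−d)/(u−d) = 0.6905.
Terminal values V(1,·): V(1,0)=4.9400, V(1,1)=24.4600
(0,0): S=70.0000. Δ = (V_up−V_dn)/(S_up−S_dn) = (24.4600−4.9400)/(86.8000−57.4000) = 0.6639. V = [p*·24.4600 + (1−p*)·4.9400]/1.11 = 16.5929. B = V − Δ·S = -29.8833.
Check: Δ(0,0)·S0 + B(0,0) = 16.5929 = V0.

(0,0): Delta=0.6639 Bond=-29.8833
V0=16.5929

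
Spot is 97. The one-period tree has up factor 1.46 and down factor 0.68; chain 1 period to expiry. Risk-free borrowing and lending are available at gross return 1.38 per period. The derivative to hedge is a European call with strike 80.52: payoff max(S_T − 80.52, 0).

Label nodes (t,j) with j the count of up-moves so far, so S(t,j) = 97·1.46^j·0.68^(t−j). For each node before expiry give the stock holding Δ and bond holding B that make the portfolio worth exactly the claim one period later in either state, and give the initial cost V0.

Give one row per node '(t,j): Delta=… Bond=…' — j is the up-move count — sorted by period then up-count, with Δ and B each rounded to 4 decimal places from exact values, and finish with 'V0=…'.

Risk-neutral probability p* = (R−d)/(u−d) = (1.38−0.68)/(1.46−0.68) = 0.8974.
At expiry t=1: V(1,0)=0.0000, V(1,1)=61.1000
(0,0): S=97.0000. Δ = (V_up−V_dn)/(S_up−S_dn) = (61.1000−0.0000)/(141.6200−65.9600) = 0.8076. V = [p*·61.1000 + (1−p*)·0.0000]/1.38 = 39.7343. B = V − Δ·S = -38.5990.
Check: Δ(0,0)·S0 + B(0,0) = 39.7343 = V0.

(0,0): Delta=0.8076 Bond=-38.5990
V0=39.7343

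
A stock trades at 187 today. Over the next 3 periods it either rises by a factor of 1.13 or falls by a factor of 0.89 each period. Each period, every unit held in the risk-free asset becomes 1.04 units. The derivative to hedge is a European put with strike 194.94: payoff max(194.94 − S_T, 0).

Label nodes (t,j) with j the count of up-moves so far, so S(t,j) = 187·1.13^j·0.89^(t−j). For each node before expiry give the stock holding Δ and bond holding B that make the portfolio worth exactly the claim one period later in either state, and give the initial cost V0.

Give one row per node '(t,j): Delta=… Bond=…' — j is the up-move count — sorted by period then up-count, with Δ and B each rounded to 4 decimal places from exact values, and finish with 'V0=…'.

Risk-neutral probability p* = (R−d)/(u−d) = (1.04−0.89)/(1.13−0.89) = 0.6250.
Payoff layer (t=3): V(3,0)=63.1108, V(3,1)=27.5613, V(3,2)=0.0000, V(3,3)=0.0000
  t=2,j=0: stock 148.1227 → up 167.3787 (V=27.5613), down 131.8292 (V=63.1108). Price 39.3196; hedge Δ=-1.0000, bond B=187.4423.
  t=2,j=1: stock 188.0659 → up 212.5145 (V=0.0000), down 167.3787 (V=27.5613). Price 9.9380; hedge Δ=-0.6106, bond B=124.7769.
  t=2,j=2: stock 238.7803 → up 269.8217 (V=0.0000), down 212.5145 (V=0.0000). Price 0.0000; hedge Δ=0.0000, bond B=0.0000.
  t=1,j=0: stock 166.4300 → up 188.0659 (V=9.9380), down 148.1227 (V=39.3196). Price 20.1501; hedge Δ=-0.7356, bond B=142.5735.
  t=1,j=1: stock 211.3100 → up 238.7803 (V=0.0000), down 188.0659 (V=9.9380). Price 3.5834; hedge Δ=-0.1960, bond B=44.9917.
  t=0,j=0: stock 187.0000 → up 211.3100 (V=3.5834), down 166.4300 (V=20.1501). Price 9.4191; hedge Δ=-0.3691, bond B=78.4470.
Each (Δ,B) replicates both successor values, so the strategy is self-financing and V0 is arbitrage-free.

(0,0): Delta=-0.3691 Bond=78.4470
(1,0): Delta=-0.7356 Bond=142.5735
(1,1): Delta=-0.1960 Bond=44.9917
(2,0): Delta=-1.0000 Bond=187.4423
(2,1): Delta=-0.6106 Bond=124.7769
(2,2): Delta=0.0000 Bond=0.0000
V0=9.4191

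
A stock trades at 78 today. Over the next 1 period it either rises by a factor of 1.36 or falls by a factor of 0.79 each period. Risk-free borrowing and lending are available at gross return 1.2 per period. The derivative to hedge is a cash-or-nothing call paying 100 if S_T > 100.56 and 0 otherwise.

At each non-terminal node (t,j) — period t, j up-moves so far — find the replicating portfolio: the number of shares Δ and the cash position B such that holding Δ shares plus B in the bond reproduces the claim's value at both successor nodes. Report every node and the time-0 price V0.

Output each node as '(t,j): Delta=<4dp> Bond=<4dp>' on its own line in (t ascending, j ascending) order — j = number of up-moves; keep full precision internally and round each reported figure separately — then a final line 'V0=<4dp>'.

Under the risk-neutral measure, an up-move has probability p* = (R−d)/(u−d) = 0.7193 and values discount at R = 1.2.
Terminal payoffs: V(1,0)=0.0000, V(1,1)=100.0000
Node (0,0) S=78.0000: V=(p*·100.0000+(1−p*)·0.0000)/1.2=59.9415; Δ=(100.0000−0.0000)/(106.0800−61.6200)=2.2492; B=V−Δ·S=-115.4971
Self-financing check: at every node Δ·S+B equals the discounted successor values.

(0,0): Delta=2.2492 Bond=-115.4971
V0=59.9415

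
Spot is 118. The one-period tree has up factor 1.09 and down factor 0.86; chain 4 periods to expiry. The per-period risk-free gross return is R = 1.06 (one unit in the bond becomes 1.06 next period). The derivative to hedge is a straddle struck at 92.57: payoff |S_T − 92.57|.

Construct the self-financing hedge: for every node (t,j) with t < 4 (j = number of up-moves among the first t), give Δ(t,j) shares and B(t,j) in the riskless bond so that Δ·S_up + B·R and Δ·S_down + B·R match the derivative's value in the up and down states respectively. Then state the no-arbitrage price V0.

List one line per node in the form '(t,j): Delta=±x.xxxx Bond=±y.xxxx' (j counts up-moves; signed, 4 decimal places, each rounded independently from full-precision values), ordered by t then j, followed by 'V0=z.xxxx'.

Risk-neutral probability p* = (R−d)/(u−d) = (1.06−0.86)/(1.09−0.86) = 0.8696.
Terminal payoffs: V(4,0)=28.0230, V(4,1)=10.7605, V(4,2)=11.1188, V(4,3)=38.8495, V(4,4)=73.9966
  t=3,j=0: stock 75.0546 → up 81.8095 (V=10.7605), down 64.5470 (V=28.0230). Price 12.2756; hedge Δ=-1.0000, bond B=87.3302.
  t=3,j=1: stock 95.1274 → up 103.6888 (V=11.1188), down 81.8095 (V=10.7605). Price 10.4454; hedge Δ=0.0164, bond B=8.8874.
  t=3,j=2: stock 120.5684 → up 131.4195 (V=38.8495), down 103.6888 (V=11.1188). Price 33.2382; hedge Δ=1.0000, bond B=-87.3302.
  t=3,j=3: stock 152.8134 → up 166.5666 (V=73.9966), down 131.4195 (V=38.8495). Price 65.4832; hedge Δ=1.0000, bond B=-87.3302.
  t=2,j=0: stock 87.2728 → up 95.1274 (V=10.4454), down 75.0546 (V=12.2756). Price 10.0793; hedge Δ=-0.0912, bond B=18.0368.
  t=2,j=1: stock 110.6132 → up 120.5684 (V=33.2382), down 95.1274 (V=10.4454). Price 28.5521; hedge Δ=0.8959, bond B=-70.5472.
  t=2,j=2: stock 140.1958 → up 152.8134 (V=65.4832), down 120.5684 (V=33.2382). Price 57.8088; hedge Δ=1.0000, bond B=-82.3870.
  t=1,j=0: stock 101.4800 → up 110.6132 (V=28.5521), down 87.2728 (V=10.0793). Price 24.6628; hedge Δ=0.7915, bond B=-55.6536.
  t=1,j=1: stock 128.6200 → up 140.1958 (V=57.8088), down 110.6132 (V=28.5521). Price 50.9365; hedge Δ=0.9890, bond B=-76.2667.
  t=0,j=0: stock 118.0000 → up 128.6200 (V=50.9365), down 101.4800 (V=24.6628). Price 44.8203; hedge Δ=0.9681, bond B=-69.4132.
Root portfolio cost Δ·118+B reproduces V0=44.8203.

(0,0): Delta=0.9681 Bond=-69.4132
(1,0): Delta=0.7915 Bond=-55.6536
(1,1): Delta=0.9890 Bond=-76.2667
(2,0): Delta=-0.0912 Bond=18.0368
(2,1): Delta=0.8959 Bond=-70.5472
(2,2): Delta=1.0000 Bond=-82.3870
(3,0): Delta=-1.0000 Bond=87.3302
(3,1): Delta=0.0164 Bond=8.8874
(3,2): Delta=1.0000 Bond=-87.3302
(3,3): Delta=1.0000 Bond=-87.3302
V0=44.8203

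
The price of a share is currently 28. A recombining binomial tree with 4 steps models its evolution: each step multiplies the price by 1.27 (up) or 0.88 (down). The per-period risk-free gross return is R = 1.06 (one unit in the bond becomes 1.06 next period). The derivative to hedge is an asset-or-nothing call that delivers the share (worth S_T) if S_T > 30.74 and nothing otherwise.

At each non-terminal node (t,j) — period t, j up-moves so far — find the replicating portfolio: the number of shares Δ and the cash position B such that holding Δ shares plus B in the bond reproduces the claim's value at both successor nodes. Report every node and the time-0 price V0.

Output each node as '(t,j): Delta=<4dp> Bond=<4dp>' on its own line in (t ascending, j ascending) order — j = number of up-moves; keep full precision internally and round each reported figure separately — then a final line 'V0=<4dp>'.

(0,0): Delta=1.6587 Bond=-25.0937
(1,0): Delta=1.9157 Bond=-32.9324
(1,1): Delta=1.4509 Bond=-19.2106
(2,0): Delta=1.8007 Bond=-32.4149
(2,1): Delta=2.0087 Bond=-37.8174
(2,2): Delta=1.0000 Bond=0.0000
(3,0): Delta=0.0000 Bond=0.0000
(3,1): Delta=3.2564 Bond=-74.4463
(3,2): Delta=1.0000 Bond=0.0000
(3,3): Delta=1.0000 Bond=0.0000
V0=21.3494

Under the risk-neutral measure, an up-move has probability p* = (R−d)/(u−d) = 0.4615 and values discount at R = 1.06.
At expiry t=4: V(4,0)=0.0000, V(4,1)=0.0000, V(4,2)=34.9728, V(4,3)=50.4722, V(4,4)=72.8405
  t=3,j=0: stock 19.0812 → up 24.2331 (V=0.0000), down 16.7915 (V=0.0000). Price 0.0000; hedge Δ=0.0000, bond B=0.0000.
  t=3,j=1: stock 27.5377 → up 34.9728 (V=34.9728), down 24.2331 (V=0.0000). Price 15.2276; hedge Δ=3.2564, bond B=-74.4463.
  t=3,j=2: stock 39.7419 → up 50.4722 (V=50.4722), down 34.9728 (V=34.9728). Price 39.7419; hedge Δ=1.0000, bond B=0.0000.
  t=3,j=3: stock 57.3547 → up 72.8405 (V=72.8405), down 50.4722 (V=50.4722). Price 57.3547; hedge Δ=1.0000, bond B=0.0000.
  t=2,j=0: stock 21.6832 → up 27.5377 (V=15.2276), down 19.0812 (V=0.0000). Price 6.6303; hedge Δ=1.8007, bond B=-32.4149.
  t=2,j=1: stock 31.2928 → up 39.7419 (V=39.7419), down 27.5377 (V=15.2276). Price 25.0395; hedge Δ=2.0087, bond B=-37.8174.
  t=2,j=2: stock 45.1612 → up 57.3547 (V=57.3547), down 39.7419 (V=39.7419). Price 45.1612; hedge Δ=1.0000, bond B=0.0000.
  t=1,j=0: stock 24.6400 → up 31.2928 (V=25.0395), down 21.6832 (V=6.6303). Price 14.2706; hedge Δ=1.9157, bond B=-32.9324.
  t=1,j=1: stock 35.5600 → up 45.1612 (V=45.1612), down 31.2928 (V=25.0395). Price 32.3834; hedge Δ=1.4509, bond B=-19.2106.
  t=0,j=0: stock 28.0000 → up 35.5600 (V=32.3834), down 24.6400 (V=14.2706). Price 21.3494; hedge Δ=1.6587, bond B=-25.0937.
The time-0 hedge costs 21.3494, which is the no-arbitrage price.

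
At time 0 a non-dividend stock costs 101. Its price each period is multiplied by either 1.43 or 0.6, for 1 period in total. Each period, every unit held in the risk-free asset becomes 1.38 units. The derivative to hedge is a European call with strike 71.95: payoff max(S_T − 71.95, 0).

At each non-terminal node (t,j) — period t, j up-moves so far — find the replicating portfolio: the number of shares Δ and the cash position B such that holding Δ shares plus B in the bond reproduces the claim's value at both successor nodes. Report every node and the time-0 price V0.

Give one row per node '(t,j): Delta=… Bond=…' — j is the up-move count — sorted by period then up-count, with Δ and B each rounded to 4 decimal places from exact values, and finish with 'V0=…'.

(0,0): Delta=0.8646 Bond=-37.9675
V0=49.3578

Under the risk-neutral measure, an up-move has probability p* = (R−d)/(u−d) = 0.9398 and values discount at R = 1.38.
Terminal values V(1,·): V(1,0)=0.0000, V(1,1)=72.4800
  t=0,j=0: stock 101.0000 → up 144.4300 (V=72.4800), down 60.6000 (V=0.0000). Price 49.3578; hedge Δ=0.8646, bond B=-37.9675.
Check: Δ(0,0)·S0 + B(0,0) = 49.3578 = V0.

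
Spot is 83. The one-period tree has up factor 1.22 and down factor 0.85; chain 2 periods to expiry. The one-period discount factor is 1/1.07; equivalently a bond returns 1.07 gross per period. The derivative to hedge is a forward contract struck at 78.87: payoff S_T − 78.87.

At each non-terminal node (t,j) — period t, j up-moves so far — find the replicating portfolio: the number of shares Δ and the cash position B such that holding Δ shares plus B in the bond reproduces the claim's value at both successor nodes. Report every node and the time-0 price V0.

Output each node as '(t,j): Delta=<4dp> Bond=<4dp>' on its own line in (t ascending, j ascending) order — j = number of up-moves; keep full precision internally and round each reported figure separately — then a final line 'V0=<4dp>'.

(0,0): Delta=1.0000 Bond=-68.8881
(1,0): Delta=1.0000 Bond=-73.7103
(1,1): Delta=1.0000 Bond=-73.7103
V0=14.1119

Risk-neutral probability p* = (R−d)/(u−d) = (1.07−0.85)/(1.22−0.85) = 0.5946.
Payoff layer (t=2): V(2,0)=-18.9025, V(2,1)=7.2010, V(2,2)=44.6672
Node (1,0) S=70.5500: V=(p*·7.2010+(1−p*)·-18.9025)/1.07=-3.1603; Δ=(7.2010−-18.9025)/(86.0710−59.9675)=1.0000; B=V−Δ·S=-73.7103
Node (1,1) S=101.2600: V=(p*·44.6672+(1−p*)·7.2010)/1.07=27.5497; Δ=(44.6672−7.2010)/(123.5372−86.0710)=1.0000; B=V−Δ·S=-73.7103
Node (0,0) S=83.0000: V=(p*·27.5497+(1−p*)·-3.1603)/1.07=14.1119; Δ=(27.5497−-3.1603)/(101.2600−70.5500)=1.0000; B=V−Δ·S=-68.8881
Check: Δ(0,0)·S0 + B(0,0) = 14.1119 = V0.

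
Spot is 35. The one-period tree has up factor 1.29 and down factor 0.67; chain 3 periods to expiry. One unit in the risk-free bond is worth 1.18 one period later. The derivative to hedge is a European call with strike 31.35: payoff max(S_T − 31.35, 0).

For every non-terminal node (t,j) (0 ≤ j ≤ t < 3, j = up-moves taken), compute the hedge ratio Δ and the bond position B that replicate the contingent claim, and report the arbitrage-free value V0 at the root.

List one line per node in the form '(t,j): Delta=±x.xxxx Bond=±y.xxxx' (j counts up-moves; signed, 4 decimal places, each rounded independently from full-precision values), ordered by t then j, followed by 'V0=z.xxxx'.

(0,0): Delta=0.8828 Bond=-14.3837
(1,0): Delta=0.3679 Bond=-4.8986
(1,1): Delta=0.9405 Bond=-19.5770
(2,0): Delta=0.0000 Bond=0.0000
(2,1): Delta=0.4091 Bond=-7.0271
(2,2): Delta=1.0000 Bond=-26.5678
V0=16.5141

No-arbitrage ⇒ martingale measure with p* = (R−d)/(u−d) = 0.8226.
Terminal values V(3,·): V(3,0)=0.0000, V(3,1)=0.0000, V(3,2)=7.6731, V(3,3)=43.7841
  t=2,j=0: stock 15.7115 → up 20.2678 (V=0.0000), down 10.5267 (V=0.0000). Price 0.0000; hedge Δ=0.0000, bond B=0.0000.
  t=2,j=1: stock 30.2505 → up 39.0231 (V=7.6731), down 20.2678 (V=0.0000). Price 5.3490; hedge Δ=0.4091, bond B=-7.0271.
  t=2,j=2: stock 58.2435 → up 75.1341 (V=43.7841), down 39.0231 (V=7.6731). Price 31.6757; hedge Δ=1.0000, bond B=-26.5678.
  t=1,j=0: stock 23.4500 → up 30.2505 (V=5.3490), down 15.7115 (V=0.0000). Price 3.7288; hedge Δ=0.3679, bond B=-4.8986.
  t=1,j=1: stock 45.1500 → up 58.2435 (V=31.6757), down 30.2505 (V=5.3490). Price 22.8854; hedge Δ=0.9405, bond B=-19.5770.
  t=0,j=0: stock 35.0000 → up 45.1500 (V=22.8854), down 23.4500 (V=3.7288). Price 16.5141; hedge Δ=0.8828, bond B=-14.3837.
Each (Δ,B) replicates both successor values, so the strategy is self-financing and V0 is arbitrage-free.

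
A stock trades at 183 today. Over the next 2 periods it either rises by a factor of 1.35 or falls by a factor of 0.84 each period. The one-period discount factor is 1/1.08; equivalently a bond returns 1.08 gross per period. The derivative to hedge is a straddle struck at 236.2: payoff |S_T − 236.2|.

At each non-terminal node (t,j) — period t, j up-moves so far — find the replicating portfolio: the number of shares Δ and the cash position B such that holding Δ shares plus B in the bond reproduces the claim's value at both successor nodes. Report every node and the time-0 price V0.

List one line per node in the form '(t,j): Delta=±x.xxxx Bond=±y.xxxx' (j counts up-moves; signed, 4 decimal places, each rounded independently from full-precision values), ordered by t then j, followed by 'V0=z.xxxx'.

(0,0): Delta=-0.0913 Bond=73.1662
(1,0): Delta=-1.0000 Bond=218.7037
(1,1): Delta=0.5448 Bond=-78.1253
V0=56.4569

The replicating-portfolio and risk-neutral prices coincide; use p* = (1.08−0.84)/(1.35−0.84) = 0.4706 for the latter.
Payoff layer (t=2): V(2,0)=107.0752, V(2,1)=28.6780, V(2,2)=97.3175
Node (1,0) S=153.7200: V=(p*·28.6780+(1−p*)·107.0752)/1.08=64.9837; Δ=(28.6780−107.0752)/(207.5220−129.1248)=-1.0000; B=V−Δ·S=218.7037
Node (1,1) S=247.0500: V=(p*·97.3175+(1−p*)·28.6780)/1.08=56.4620; Δ=(97.3175−28.6780)/(333.5175−207.5220)=0.5448; B=V−Δ·S=-78.1253
Node (0,0) S=183.0000: V=(p*·56.4620+(1−p*)·64.9837)/1.08=56.4569; Δ=(56.4620−64.9837)/(247.0500−153.7200)=-0.0913; B=V−Δ·S=73.1662
Self-financing check: at every node Δ·S+B equals the discounted successor values.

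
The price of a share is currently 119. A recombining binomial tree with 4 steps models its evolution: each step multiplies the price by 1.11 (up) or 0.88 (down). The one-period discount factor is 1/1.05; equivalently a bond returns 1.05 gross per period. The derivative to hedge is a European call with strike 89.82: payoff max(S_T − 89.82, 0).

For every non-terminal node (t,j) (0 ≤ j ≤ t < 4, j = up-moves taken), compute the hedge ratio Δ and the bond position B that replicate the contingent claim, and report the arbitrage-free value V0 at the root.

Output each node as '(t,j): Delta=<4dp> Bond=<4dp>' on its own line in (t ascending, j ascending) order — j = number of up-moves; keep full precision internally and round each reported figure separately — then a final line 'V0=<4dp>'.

No-arbitrage ⇒ martingale measure with p* = (R−d)/(u−d) = 0.7391.
Terminal payoffs: V(4,0)=0.0000, V(4,1)=0.1956, V(4,2)=23.7225, V(4,3)=53.3983, V(4,4)=90.8304
  t=3,j=0: stock 81.0952 → up 90.0156 (V=0.1956), down 71.3637 (V=0.0000). Price 0.1377; hedge Δ=0.0105, bond B=-0.7129.
  t=3,j=1: stock 102.2905 → up 113.5425 (V=23.7225), down 90.0156 (V=0.1956). Price 16.7476; hedge Δ=1.0000, bond B=-85.5429.
  t=3,j=2: stock 129.0255 → up 143.2183 (V=53.3983), down 113.5425 (V=23.7225). Price 43.4827; hedge Δ=1.0000, bond B=-85.5429.
  t=3,j=3: stock 162.7481 → up 180.6504 (V=90.8304), down 143.2183 (V=53.3983). Price 77.2052; hedge Δ=1.0000, bond B=-85.5429.
  t=2,j=0: stock 92.1536 → up 102.2905 (V=16.7476), down 81.0952 (V=0.1377). Price 11.8234; hedge Δ=0.7837, bond B=-60.3936.
  t=2,j=1: stock 116.2392 → up 129.0255 (V=43.4827), down 102.2905 (V=16.7476). Price 34.7698; hedge Δ=1.0000, bond B=-81.4694.
  t=2,j=2: stock 146.6199 → up 162.7481 (V=77.2052), down 129.0255 (V=43.4827). Price 65.1505; hedge Δ=1.0000, bond B=-81.4694.
  t=1,j=0: stock 104.7200 → up 116.2392 (V=34.7698), down 92.1536 (V=11.8234). Price 27.4131; hedge Δ=0.9527, bond B=-72.3537.
  t=1,j=1: stock 132.0900 → up 146.6199 (V=65.1505), down 116.2392 (V=34.7698). Price 54.5001; hedge Δ=1.0000, bond B=-77.5899.
  t=0,j=0: stock 119.0000 → up 132.0900 (V=54.5001), down 104.7200 (V=27.4131). Price 45.1752; hedge Δ=0.9897, bond B=-72.5942.
The time-0 hedge costs 45.1752, which is the no-arbitrage price.

(0,0): Delta=0.9897 Bond=-72.5942
(1,0): Delta=0.9527 Bond=-72.3537
(1,1): Delta=1.0000 Bond=-77.5899
(2,0): Delta=0.7837 Bond=-60.3936
(2,1): Delta=1.0000 Bond=-81.4694
(2,2): Delta=1.0000 Bond=-81.4694
(3,0): Delta=0.0105 Bond=-0.7129
(3,1): Delta=1.0000 Bond=-85.5429
(3,2): Delta=1.0000 Bond=-85.5429
(3,3): Delta=1.0000 Bond=-85.5429
V0=45.1752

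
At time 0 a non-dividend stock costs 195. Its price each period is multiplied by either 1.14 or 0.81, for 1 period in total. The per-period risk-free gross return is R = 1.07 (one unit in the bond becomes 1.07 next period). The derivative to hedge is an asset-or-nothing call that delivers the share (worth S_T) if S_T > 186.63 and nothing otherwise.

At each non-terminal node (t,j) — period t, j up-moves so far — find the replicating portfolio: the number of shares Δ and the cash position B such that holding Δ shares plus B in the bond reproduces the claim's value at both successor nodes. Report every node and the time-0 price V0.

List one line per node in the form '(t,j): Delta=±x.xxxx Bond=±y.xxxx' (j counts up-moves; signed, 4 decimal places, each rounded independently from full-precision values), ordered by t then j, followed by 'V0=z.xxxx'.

(0,0): Delta=3.4545 Bond=-509.9490
V0=163.6873

Under the risk-neutral measure, an up-move has probability p* = (R−d)/(u−d) = 0.7879 and values discount at R = 1.07.
Payoff layer (t=1): V(1,0)=0.0000, V(1,1)=222.3000
  t=0,j=0: stock 195.0000 → up 222.3000 (V=222.3000), down 157.9500 (V=0.0000). Price 163.6873; hedge Δ=3.4545, bond B=-509.9490.
Root portfolio cost Δ·195+B reproduces V0=163.6873.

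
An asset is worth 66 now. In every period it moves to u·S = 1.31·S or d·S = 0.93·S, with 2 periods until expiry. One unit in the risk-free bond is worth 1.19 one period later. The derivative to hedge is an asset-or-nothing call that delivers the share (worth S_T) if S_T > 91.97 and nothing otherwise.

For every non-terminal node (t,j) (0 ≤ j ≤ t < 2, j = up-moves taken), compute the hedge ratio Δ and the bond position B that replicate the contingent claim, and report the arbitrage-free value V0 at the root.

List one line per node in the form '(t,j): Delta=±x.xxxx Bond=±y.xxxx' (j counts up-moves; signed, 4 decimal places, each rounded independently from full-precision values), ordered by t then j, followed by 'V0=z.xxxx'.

(0,0): Delta=2.5966 Bond=-133.9312
(1,0): Delta=0.0000 Bond=0.0000
(1,1): Delta=3.4474 Bond=-232.9372
V0=37.4431

The replicating-portfolio and risk-neutral prices coincide; use p* = (1.19−0.93)/(1.31−0.93) = 0.6842 for the latter.
Terminal values V(2,·): V(2,0)=0.0000, V(2,1)=0.0000, V(2,2)=113.2626
Node (1,0) S=61.3800: V=(p*·0.0000+(1−p*)·0.0000)/1.19=0.0000; Δ=(0.0000−0.0000)/(80.4078−57.0834)=0.0000; B=V−Δ·S=0.0000
Node (1,1) S=86.4600: V=(p*·113.2626+(1−p*)·0.0000)/1.19=65.1222; Δ=(113.2626−0.0000)/(113.2626−80.4078)=3.4474; B=V−Δ·S=-232.9372
Node (0,0) S=66.0000: V=(p*·65.1222+(1−p*)·0.0000)/1.19=37.4431; Δ=(65.1222−0.0000)/(86.4600−61.3800)=2.5966; B=V−Δ·S=-133.9312
Each (Δ,B) replicates both successor values, so the strategy is self-financing and V0 is arbitrage-free.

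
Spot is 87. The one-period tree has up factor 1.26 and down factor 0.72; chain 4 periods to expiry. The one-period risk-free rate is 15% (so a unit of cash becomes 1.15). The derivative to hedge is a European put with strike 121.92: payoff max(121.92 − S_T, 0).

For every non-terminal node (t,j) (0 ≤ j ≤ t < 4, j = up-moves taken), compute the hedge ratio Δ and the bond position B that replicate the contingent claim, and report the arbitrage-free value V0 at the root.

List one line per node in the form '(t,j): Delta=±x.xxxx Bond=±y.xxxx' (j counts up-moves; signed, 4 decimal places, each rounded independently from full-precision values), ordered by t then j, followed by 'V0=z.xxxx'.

(0,0): Delta=-0.3175 Bond=33.5115
(1,0): Delta=-0.9520 Bond=78.2835
(1,1): Delta=-0.2248 Bond=28.3708
(2,0): Delta=-1.0000 Bond=92.1890
(2,1): Delta=-0.9450 Bond=89.4727
(2,2): Delta=-0.1195 Bond=18.0844
(3,0): Delta=-1.0000 Bond=106.0174
(3,1): Delta=-1.0000 Bond=106.0174
(3,2): Delta=-0.9370 Bond=102.0944
(3,3): Delta=0.0000 Bond=0.0000
V0=5.8858

The replicating-portfolio and risk-neutral prices coincide; use p* = (1.15−0.72)/(1.26−0.72) = 0.7963 for the latter.
At expiry t=4: V(4,0)=98.5397, V(4,1)=81.0046, V(4,2)=50.3180, V(4,3)=0.0000, V(4,4)=0.0000
(3,0): S=32.4726. Δ = (V_up−V_dn)/(S_up−S_dn) = (81.0046−98.5397)/(40.9154−23.3803) = -1.0000. V = [p*·81.0046 + (1−p*)·98.5397]/1.15 = 73.5448. B = V − Δ·S = 106.0174.
(3,1): S=56.8270. Δ = (V_up−V_dn)/(S_up−S_dn) = (50.3180−81.0046)/(71.6020−40.9154) = -1.0000. V = [p*·50.3180 + (1−p*)·81.0046]/1.15 = 49.1904. B = V − Δ·S = 106.0174.
(3,2): S=99.4473. Δ = (V_up−V_dn)/(S_up−S_dn) = (0.0000−50.3180)/(125.3036−71.6020) = -0.9370. V = [p*·0.0000 + (1−p*)·50.3180]/1.15 = 8.9130. B = V − Δ·S = 102.0944.
(3,3): S=174.0327. Δ = (V_up−V_dn)/(S_up−S_dn) = (0.0000−0.0000)/(219.2812−125.3036) = 0.0000. V = [p*·0.0000 + (1−p*)·0.0000]/1.15 = 0.0000. B = V − Δ·S = 0.0000.
(2,0): S=45.1008. Δ = (V_up−V_dn)/(S_up−S_dn) = (49.1904−73.5448)/(56.8270−32.4726) = -1.0000. V = [p*·49.1904 + (1−p*)·73.5448]/1.15 = 47.0882. B = V − Δ·S = 92.1890.
(2,1): S=78.9264. Δ = (V_up−V_dn)/(S_up−S_dn) = (8.9130−49.1904)/(99.4473−56.8270) = -0.9450. V = [p*·8.9130 + (1−p*)·49.1904]/1.15 = 14.8849. B = V − Δ·S = 89.4727.
(2,2): S=138.1212. Δ = (V_up−V_dn)/(S_up−S_dn) = (0.0000−8.9130)/(174.0327−99.4473) = -0.1195. V = [p*·0.0000 + (1−p*)·8.9130]/1.15 = 1.5788. B = V − Δ·S = 18.0844.
(1,0): S=62.6400. Δ = (V_up−V_dn)/(S_up−S_dn) = (14.8849−47.0882)/(78.9264−45.1008) = -0.9520. V = [p*·14.8849 + (1−p*)·47.0882]/1.15 = 18.6477. B = V − Δ·S = 78.2835.
(1,1): S=109.6200. Δ = (V_up−V_dn)/(S_up−S_dn) = (1.5788−14.8849)/(138.1212−78.9264) = -0.2248. V = [p*·1.5788 + (1−p*)·14.8849]/1.15 = 3.7298. B = V − Δ·S = 28.3708.
(0,0): S=87.0000. Δ = (V_up−V_dn)/(S_up−S_dn) = (3.7298−18.6477)/(109.6200−62.6400) = -0.3175. V = [p*·3.7298 + (1−p*)·18.6477]/1.15 = 5.8858. B = V − Δ·S = 33.5115.
Root portfolio cost Δ·87+B reproduces V0=5.8858.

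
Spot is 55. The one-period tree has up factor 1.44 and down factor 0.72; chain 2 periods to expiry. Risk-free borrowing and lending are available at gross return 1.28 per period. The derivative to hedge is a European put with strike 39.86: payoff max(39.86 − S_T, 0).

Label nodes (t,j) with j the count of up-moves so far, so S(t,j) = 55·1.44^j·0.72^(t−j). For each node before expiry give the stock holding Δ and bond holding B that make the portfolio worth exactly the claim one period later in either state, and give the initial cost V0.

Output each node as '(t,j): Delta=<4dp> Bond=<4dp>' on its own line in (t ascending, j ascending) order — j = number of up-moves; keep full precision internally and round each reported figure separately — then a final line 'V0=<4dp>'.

(0,0): Delta=-0.0498 Bond=3.0783
(1,0): Delta=-0.3980 Bond=17.7312
(1,1): Delta=0.0000 Bond=0.0000
V0=0.3420

No-arbitrage ⇒ martingale measure with p* = (R−d)/(u−d) = 0.7778.
Payoff layer (t=2): V(2,0)=11.3480, V(2,1)=0.0000, V(2,2)=0.0000
(1,0): S=39.6000. Δ = (V_up−V_dn)/(S_up−S_dn) = (0.0000−11.3480)/(57.0240−28.5120) = -0.3980. V = [p*·0.0000 + (1−p*)·11.3480]/1.28 = 1.9701. B = V − Δ·S = 17.7313.
(1,1): S=79.2000. Δ = (V_up−V_dn)/(S_up−S_dn) = (0.0000−0.0000)/(114.0480−57.0240) = 0.0000. V = [p*·0.0000 + (1−p*)·0.0000]/1.28 = 0.0000. B = V − Δ·S = 0.0000.
(0,0): S=55.0000. Δ = (V_up−V_dn)/(S_up−S_dn) = (0.0000−1.9701)/(79.2000−39.6000) = -0.0498. V = [p*·0.0000 + (1−p*)·1.9701]/1.28 = 0.3420. B = V − Δ·S = 3.0783.
Each (Δ,B) replicates both successor values, so the strategy is self-financing and V0 is arbitrage-free.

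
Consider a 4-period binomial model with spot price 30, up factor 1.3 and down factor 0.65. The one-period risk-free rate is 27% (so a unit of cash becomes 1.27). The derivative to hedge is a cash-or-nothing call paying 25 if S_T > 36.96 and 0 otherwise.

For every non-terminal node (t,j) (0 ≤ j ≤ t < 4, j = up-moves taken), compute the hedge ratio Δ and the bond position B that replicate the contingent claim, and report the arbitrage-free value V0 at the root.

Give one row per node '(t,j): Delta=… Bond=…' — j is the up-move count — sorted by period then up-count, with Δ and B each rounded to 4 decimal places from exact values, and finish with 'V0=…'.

(0,0): Delta=0.0788 Bond=7.1293
(1,0): Delta=1.1126 Bond=-11.1042
(1,1): Delta=0.0538 Bond=10.0296
(2,0): Delta=0.0000 Bond=0.0000
(2,1): Delta=1.1395 Bond=-14.7846
(2,2): Delta=0.0276 Bond=14.0693
(3,0): Delta=0.0000 Bond=0.0000
(3,1): Delta=0.0000 Bond=0.0000
(3,2): Delta=1.1671 Bond=-19.6850
(3,3): Delta=0.0000 Bond=19.6850
V0=9.4946

Risk-neutral probability p* = (R−d)/(u−d) = (1.27−0.65)/(1.3−0.65) = 0.9538.
At expiry t=4: V(4,0)=0.0000, V(4,1)=0.0000, V(4,2)=0.0000, V(4,3)=25.0000, V(4,4)=25.0000
(3,0): S=8.2387. Δ = (V_up−V_dn)/(S_up−S_dn) = (0.0000−0.0000)/(10.7104−5.3552) = 0.0000. V = [p*·0.0000 + (1−p*)·0.0000]/1.27 = 0.0000. B = V − Δ·S = 0.0000.
(3,1): S=16.4775. Δ = (V_up−V_dn)/(S_up−S_dn) = (0.0000−0.0000)/(21.4208−10.7104) = 0.0000. V = [p*·0.0000 + (1−p*)·0.0000]/1.27 = 0.0000. B = V − Δ·S = 0.0000.
(3,2): S=32.9550. Δ = (V_up−V_dn)/(S_up−S_dn) = (25.0000−0.0000)/(42.8415−21.4208) = 1.1671. V = [p*·25.0000 + (1−p*)·0.0000]/1.27 = 18.7765. B = V − Δ·S = -19.6850.
(3,3): S=65.9100. Δ = (V_up−V_dn)/(S_up−S_dn) = (25.0000−25.0000)/(85.6830−42.8415) = 0.0000. V = [p*·25.0000 + (1−p*)·25.0000]/1.27 = 19.6850. B = V − Δ·S = 19.6850.
(2,0): S=12.6750. Δ = (V_up−V_dn)/(S_up−S_dn) = (0.0000−0.0000)/(16.4775−8.2388) = 0.0000. V = [p*·0.0000 + (1−p*)·0.0000]/1.27 = 0.0000. B = V − Δ·S = 0.0000.
(2,1): S=25.3500. Δ = (V_up−V_dn)/(S_up−S_dn) = (18.7765−0.0000)/(32.9550−16.4775) = 1.1395. V = [p*·18.7765 + (1−p*)·0.0000]/1.27 = 14.1023. B = V − Δ·S = -14.7846.
(2,2): S=50.7000. Δ = (V_up−V_dn)/(S_up−S_dn) = (19.6850−18.7765)/(65.9100−32.9550) = 0.0276. V = [p*·19.6850 + (1−p*)·18.7765]/1.27 = 15.4670. B = V − Δ·S = 14.0693.
(1,0): S=19.5000. Δ = (V_up−V_dn)/(S_up−S_dn) = (14.1023−0.0000)/(25.3500−12.6750) = 1.1126. V = [p*·14.1023 + (1−p*)·0.0000]/1.27 = 10.5917. B = V − Δ·S = -11.1042.
(1,1): S=39.0000. Δ = (V_up−V_dn)/(S_up−S_dn) = (15.4670−14.1023)/(50.7000−25.3500) = 0.0538. V = [p*·15.4670 + (1−p*)·14.1023]/1.27 = 12.1292. B = V − Δ·S = 10.0296.
(0,0): S=30.0000. Δ = (V_up−V_dn)/(S_up−S_dn) = (12.1292−10.5917)/(39.0000−19.5000) = 0.0788. V = [p*·12.1292 + (1−p*)·10.5917]/1.27 = 9.4946. B = V − Δ·S = 7.1293.
The time-0 hedge costs 9.4946, which is the no-arbitrage price.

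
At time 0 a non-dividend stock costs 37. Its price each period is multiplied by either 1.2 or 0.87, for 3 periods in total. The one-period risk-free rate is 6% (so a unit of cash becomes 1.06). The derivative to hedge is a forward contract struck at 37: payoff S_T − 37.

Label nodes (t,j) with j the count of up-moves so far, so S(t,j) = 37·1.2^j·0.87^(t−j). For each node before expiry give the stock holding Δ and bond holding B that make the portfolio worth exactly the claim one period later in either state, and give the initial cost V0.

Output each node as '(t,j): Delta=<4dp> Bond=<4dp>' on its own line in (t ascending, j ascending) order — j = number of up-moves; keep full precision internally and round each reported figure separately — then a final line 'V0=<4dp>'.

(0,0): Delta=1.0000 Bond=-31.0659
(1,0): Delta=1.0000 Bond=-32.9299
(1,1): Delta=1.0000 Bond=-32.9299
(2,0): Delta=1.0000 Bond=-34.9057
(2,1): Delta=1.0000 Bond=-34.9057
(2,2): Delta=1.0000 Bond=-34.9057
V0=5.9341

The replicating-portfolio and risk-neutral prices coincide; use p* = (1.06−0.87)/(1.2−0.87) = 0.5758 for the latter.
Terminal values V(3,·): V(3,0)=-12.6354, V(3,1)=-3.3936, V(3,2)=9.3536, V(3,3)=26.9360
(2,0): S=28.0053. Δ = (V_up−V_dn)/(S_up−S_dn) = (-3.3936−-12.6354)/(33.6064−24.3646) = 1.0000. V = [p*·-3.3936 + (1−p*)·-12.6354]/1.06 = -6.9004. B = V − Δ·S = -34.9057.
(2,1): S=38.6280. Δ = (V_up−V_dn)/(S_up−S_dn) = (9.3536−-3.3936)/(46.3536−33.6064) = 1.0000. V = [p*·9.3536 + (1−p*)·-3.3936]/1.06 = 3.7223. B = V − Δ·S = -34.9057.
(2,2): S=53.2800. Δ = (V_up−V_dn)/(S_up−S_dn) = (26.9360−9.3536)/(63.9360−46.3536) = 1.0000. V = [p*·26.9360 + (1−p*)·9.3536]/1.06 = 18.3743. B = V − Δ·S = -34.9057.
(1,0): S=32.1900. Δ = (V_up−V_dn)/(S_up−S_dn) = (3.7223−-6.9004)/(38.6280−28.0053) = 1.0000. V = [p*·3.7223 + (1−p*)·-6.9004]/1.06 = -0.7399. B = V − Δ·S = -32.9299.
(1,1): S=44.4000. Δ = (V_up−V_dn)/(S_up−S_dn) = (18.3743−3.7223)/(53.2800−38.6280) = 1.0000. V = [p*·18.3743 + (1−p*)·3.7223]/1.06 = 11.4701. B = V − Δ·S = -32.9299.
(0,0): S=37.0000. Δ = (V_up−V_dn)/(S_up−S_dn) = (11.4701−-0.7399)/(44.4000−32.1900) = 1.0000. V = [p*·11.4701 + (1−p*)·-0.7399]/1.06 = 5.9341. B = V − Δ·S = -31.0659.
Self-financing check: at every node Δ·S+B equals the discounted successor values.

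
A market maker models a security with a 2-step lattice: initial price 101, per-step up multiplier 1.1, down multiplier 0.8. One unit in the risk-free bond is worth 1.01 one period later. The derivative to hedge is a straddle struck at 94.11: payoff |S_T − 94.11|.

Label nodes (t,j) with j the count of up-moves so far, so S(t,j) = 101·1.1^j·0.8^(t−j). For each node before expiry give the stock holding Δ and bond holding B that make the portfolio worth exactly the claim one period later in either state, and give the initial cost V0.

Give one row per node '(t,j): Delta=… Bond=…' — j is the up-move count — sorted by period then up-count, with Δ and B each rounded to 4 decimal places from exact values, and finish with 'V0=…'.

Under the risk-neutral measure, an up-move has probability p* = (R−d)/(u−d) = 0.7000 and values discount at R = 1.01.
Payoff layer (t=2): V(2,0)=29.4700, V(2,1)=5.2300, V(2,2)=28.1000
Node (1,0) S=80.8000: V=(p*·5.2300+(1−p*)·29.4700)/1.01=12.3782; Δ=(5.2300−29.4700)/(88.8800−64.6400)=-1.0000; B=V−Δ·S=93.1782
Node (1,1) S=111.1000: V=(p*·28.1000+(1−p*)·5.2300)/1.01=21.0287; Δ=(28.1000−5.2300)/(122.2100−88.8800)=0.6862; B=V−Δ·S=-55.2046
Node (0,0) S=101.0000: V=(p*·21.0287+(1−p*)·12.3782)/1.01=18.2511; Δ=(21.0287−12.3782)/(111.1000−80.8000)=0.2855; B=V−Δ·S=-10.5839
Check: Δ(0,0)·S0 + B(0,0) = 18.2511 = V0.

(0,0): Delta=0.2855 Bond=-10.5839
(1,0): Delta=-1.0000 Bond=93.1782
(1,1): Delta=0.6862 Bond=-55.2046
V0=18.2511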